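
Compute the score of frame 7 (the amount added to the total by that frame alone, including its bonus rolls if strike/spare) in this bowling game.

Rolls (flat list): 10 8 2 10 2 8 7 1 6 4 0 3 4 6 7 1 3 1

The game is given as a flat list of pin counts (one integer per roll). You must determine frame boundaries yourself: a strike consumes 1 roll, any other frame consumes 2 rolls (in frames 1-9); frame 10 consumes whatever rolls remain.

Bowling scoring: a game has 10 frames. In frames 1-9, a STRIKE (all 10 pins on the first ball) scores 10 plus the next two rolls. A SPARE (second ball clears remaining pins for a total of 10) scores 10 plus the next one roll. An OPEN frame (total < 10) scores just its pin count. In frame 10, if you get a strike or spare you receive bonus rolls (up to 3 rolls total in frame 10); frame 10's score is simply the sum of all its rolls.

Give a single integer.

Answer: 3

Derivation:
Frame 1: STRIKE. 10 + next two rolls (8+2) = 20. Cumulative: 20
Frame 2: SPARE (8+2=10). 10 + next roll (10) = 20. Cumulative: 40
Frame 3: STRIKE. 10 + next two rolls (2+8) = 20. Cumulative: 60
Frame 4: SPARE (2+8=10). 10 + next roll (7) = 17. Cumulative: 77
Frame 5: OPEN (7+1=8). Cumulative: 85
Frame 6: SPARE (6+4=10). 10 + next roll (0) = 10. Cumulative: 95
Frame 7: OPEN (0+3=3). Cumulative: 98
Frame 8: SPARE (4+6=10). 10 + next roll (7) = 17. Cumulative: 115
Frame 9: OPEN (7+1=8). Cumulative: 123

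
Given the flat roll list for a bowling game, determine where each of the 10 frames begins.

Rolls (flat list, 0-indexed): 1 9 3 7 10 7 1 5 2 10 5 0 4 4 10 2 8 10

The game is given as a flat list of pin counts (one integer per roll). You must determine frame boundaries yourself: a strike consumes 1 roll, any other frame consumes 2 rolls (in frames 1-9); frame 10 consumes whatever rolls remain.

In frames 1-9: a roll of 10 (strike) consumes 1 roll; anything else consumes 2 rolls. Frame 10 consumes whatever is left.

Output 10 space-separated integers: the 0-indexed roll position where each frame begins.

Answer: 0 2 4 5 7 9 10 12 14 15

Derivation:
Frame 1 starts at roll index 0: rolls=1,9 (sum=10), consumes 2 rolls
Frame 2 starts at roll index 2: rolls=3,7 (sum=10), consumes 2 rolls
Frame 3 starts at roll index 4: roll=10 (strike), consumes 1 roll
Frame 4 starts at roll index 5: rolls=7,1 (sum=8), consumes 2 rolls
Frame 5 starts at roll index 7: rolls=5,2 (sum=7), consumes 2 rolls
Frame 6 starts at roll index 9: roll=10 (strike), consumes 1 roll
Frame 7 starts at roll index 10: rolls=5,0 (sum=5), consumes 2 rolls
Frame 8 starts at roll index 12: rolls=4,4 (sum=8), consumes 2 rolls
Frame 9 starts at roll index 14: roll=10 (strike), consumes 1 roll
Frame 10 starts at roll index 15: 3 remaining rolls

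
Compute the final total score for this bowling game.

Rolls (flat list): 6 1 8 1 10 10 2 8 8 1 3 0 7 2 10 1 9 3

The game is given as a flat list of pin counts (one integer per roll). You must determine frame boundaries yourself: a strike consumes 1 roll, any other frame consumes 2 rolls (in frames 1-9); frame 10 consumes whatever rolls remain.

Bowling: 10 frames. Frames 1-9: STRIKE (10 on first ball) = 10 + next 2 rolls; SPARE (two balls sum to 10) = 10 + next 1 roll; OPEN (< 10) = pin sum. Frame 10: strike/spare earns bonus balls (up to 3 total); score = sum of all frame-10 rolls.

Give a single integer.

Frame 1: OPEN (6+1=7). Cumulative: 7
Frame 2: OPEN (8+1=9). Cumulative: 16
Frame 3: STRIKE. 10 + next two rolls (10+2) = 22. Cumulative: 38
Frame 4: STRIKE. 10 + next two rolls (2+8) = 20. Cumulative: 58
Frame 5: SPARE (2+8=10). 10 + next roll (8) = 18. Cumulative: 76
Frame 6: OPEN (8+1=9). Cumulative: 85
Frame 7: OPEN (3+0=3). Cumulative: 88
Frame 8: OPEN (7+2=9). Cumulative: 97
Frame 9: STRIKE. 10 + next two rolls (1+9) = 20. Cumulative: 117
Frame 10: SPARE. Sum of all frame-10 rolls (1+9+3) = 13. Cumulative: 130

Answer: 130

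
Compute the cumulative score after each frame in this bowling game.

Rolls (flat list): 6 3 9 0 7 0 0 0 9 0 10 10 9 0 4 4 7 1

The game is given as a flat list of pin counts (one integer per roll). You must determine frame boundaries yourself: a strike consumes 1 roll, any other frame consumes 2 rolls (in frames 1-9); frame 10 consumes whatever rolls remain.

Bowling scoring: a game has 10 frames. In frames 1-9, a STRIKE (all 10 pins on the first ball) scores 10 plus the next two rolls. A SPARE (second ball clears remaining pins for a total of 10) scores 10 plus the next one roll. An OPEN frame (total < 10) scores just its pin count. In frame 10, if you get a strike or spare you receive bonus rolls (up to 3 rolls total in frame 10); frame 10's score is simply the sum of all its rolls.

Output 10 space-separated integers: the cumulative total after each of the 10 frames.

Frame 1: OPEN (6+3=9). Cumulative: 9
Frame 2: OPEN (9+0=9). Cumulative: 18
Frame 3: OPEN (7+0=7). Cumulative: 25
Frame 4: OPEN (0+0=0). Cumulative: 25
Frame 5: OPEN (9+0=9). Cumulative: 34
Frame 6: STRIKE. 10 + next two rolls (10+9) = 29. Cumulative: 63
Frame 7: STRIKE. 10 + next two rolls (9+0) = 19. Cumulative: 82
Frame 8: OPEN (9+0=9). Cumulative: 91
Frame 9: OPEN (4+4=8). Cumulative: 99
Frame 10: OPEN. Sum of all frame-10 rolls (7+1) = 8. Cumulative: 107

Answer: 9 18 25 25 34 63 82 91 99 107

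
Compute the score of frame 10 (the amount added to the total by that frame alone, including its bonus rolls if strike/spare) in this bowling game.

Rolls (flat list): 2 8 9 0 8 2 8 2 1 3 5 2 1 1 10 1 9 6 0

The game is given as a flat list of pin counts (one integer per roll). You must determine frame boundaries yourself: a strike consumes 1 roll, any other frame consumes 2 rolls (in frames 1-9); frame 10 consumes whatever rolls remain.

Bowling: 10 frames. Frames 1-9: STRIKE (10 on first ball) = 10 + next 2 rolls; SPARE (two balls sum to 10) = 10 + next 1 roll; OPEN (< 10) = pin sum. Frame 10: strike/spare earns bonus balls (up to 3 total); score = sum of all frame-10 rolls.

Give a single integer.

Frame 1: SPARE (2+8=10). 10 + next roll (9) = 19. Cumulative: 19
Frame 2: OPEN (9+0=9). Cumulative: 28
Frame 3: SPARE (8+2=10). 10 + next roll (8) = 18. Cumulative: 46
Frame 4: SPARE (8+2=10). 10 + next roll (1) = 11. Cumulative: 57
Frame 5: OPEN (1+3=4). Cumulative: 61
Frame 6: OPEN (5+2=7). Cumulative: 68
Frame 7: OPEN (1+1=2). Cumulative: 70
Frame 8: STRIKE. 10 + next two rolls (1+9) = 20. Cumulative: 90
Frame 9: SPARE (1+9=10). 10 + next roll (6) = 16. Cumulative: 106
Frame 10: OPEN. Sum of all frame-10 rolls (6+0) = 6. Cumulative: 112

Answer: 6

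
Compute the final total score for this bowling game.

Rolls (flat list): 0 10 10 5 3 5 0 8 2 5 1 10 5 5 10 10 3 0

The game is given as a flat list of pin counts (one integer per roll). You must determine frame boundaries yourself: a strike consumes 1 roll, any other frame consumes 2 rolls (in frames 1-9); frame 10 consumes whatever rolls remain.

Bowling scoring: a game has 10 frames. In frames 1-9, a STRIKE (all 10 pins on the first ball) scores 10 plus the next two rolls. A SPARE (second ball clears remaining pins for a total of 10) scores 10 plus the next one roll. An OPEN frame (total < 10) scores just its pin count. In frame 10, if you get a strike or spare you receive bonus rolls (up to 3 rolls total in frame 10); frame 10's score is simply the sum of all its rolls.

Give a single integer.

Answer: 148

Derivation:
Frame 1: SPARE (0+10=10). 10 + next roll (10) = 20. Cumulative: 20
Frame 2: STRIKE. 10 + next two rolls (5+3) = 18. Cumulative: 38
Frame 3: OPEN (5+3=8). Cumulative: 46
Frame 4: OPEN (5+0=5). Cumulative: 51
Frame 5: SPARE (8+2=10). 10 + next roll (5) = 15. Cumulative: 66
Frame 6: OPEN (5+1=6). Cumulative: 72
Frame 7: STRIKE. 10 + next two rolls (5+5) = 20. Cumulative: 92
Frame 8: SPARE (5+5=10). 10 + next roll (10) = 20. Cumulative: 112
Frame 9: STRIKE. 10 + next two rolls (10+3) = 23. Cumulative: 135
Frame 10: STRIKE. Sum of all frame-10 rolls (10+3+0) = 13. Cumulative: 148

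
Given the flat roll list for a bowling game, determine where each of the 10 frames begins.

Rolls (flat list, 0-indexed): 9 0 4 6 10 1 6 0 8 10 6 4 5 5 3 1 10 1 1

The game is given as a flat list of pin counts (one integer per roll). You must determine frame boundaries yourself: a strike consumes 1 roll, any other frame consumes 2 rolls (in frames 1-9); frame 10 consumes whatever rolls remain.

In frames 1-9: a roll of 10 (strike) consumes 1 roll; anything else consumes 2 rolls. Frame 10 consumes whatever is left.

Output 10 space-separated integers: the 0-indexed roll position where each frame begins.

Frame 1 starts at roll index 0: rolls=9,0 (sum=9), consumes 2 rolls
Frame 2 starts at roll index 2: rolls=4,6 (sum=10), consumes 2 rolls
Frame 3 starts at roll index 4: roll=10 (strike), consumes 1 roll
Frame 4 starts at roll index 5: rolls=1,6 (sum=7), consumes 2 rolls
Frame 5 starts at roll index 7: rolls=0,8 (sum=8), consumes 2 rolls
Frame 6 starts at roll index 9: roll=10 (strike), consumes 1 roll
Frame 7 starts at roll index 10: rolls=6,4 (sum=10), consumes 2 rolls
Frame 8 starts at roll index 12: rolls=5,5 (sum=10), consumes 2 rolls
Frame 9 starts at roll index 14: rolls=3,1 (sum=4), consumes 2 rolls
Frame 10 starts at roll index 16: 3 remaining rolls

Answer: 0 2 4 5 7 9 10 12 14 16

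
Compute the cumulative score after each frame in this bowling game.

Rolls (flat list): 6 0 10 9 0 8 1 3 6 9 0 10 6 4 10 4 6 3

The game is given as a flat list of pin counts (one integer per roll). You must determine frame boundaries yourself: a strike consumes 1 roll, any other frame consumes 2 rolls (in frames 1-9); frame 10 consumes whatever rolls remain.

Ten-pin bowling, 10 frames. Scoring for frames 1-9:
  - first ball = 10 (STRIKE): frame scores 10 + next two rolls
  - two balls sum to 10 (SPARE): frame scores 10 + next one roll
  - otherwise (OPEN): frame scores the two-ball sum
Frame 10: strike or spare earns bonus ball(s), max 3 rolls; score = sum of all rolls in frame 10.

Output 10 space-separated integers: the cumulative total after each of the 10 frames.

Frame 1: OPEN (6+0=6). Cumulative: 6
Frame 2: STRIKE. 10 + next two rolls (9+0) = 19. Cumulative: 25
Frame 3: OPEN (9+0=9). Cumulative: 34
Frame 4: OPEN (8+1=9). Cumulative: 43
Frame 5: OPEN (3+6=9). Cumulative: 52
Frame 6: OPEN (9+0=9). Cumulative: 61
Frame 7: STRIKE. 10 + next two rolls (6+4) = 20. Cumulative: 81
Frame 8: SPARE (6+4=10). 10 + next roll (10) = 20. Cumulative: 101
Frame 9: STRIKE. 10 + next two rolls (4+6) = 20. Cumulative: 121
Frame 10: SPARE. Sum of all frame-10 rolls (4+6+3) = 13. Cumulative: 134

Answer: 6 25 34 43 52 61 81 101 121 134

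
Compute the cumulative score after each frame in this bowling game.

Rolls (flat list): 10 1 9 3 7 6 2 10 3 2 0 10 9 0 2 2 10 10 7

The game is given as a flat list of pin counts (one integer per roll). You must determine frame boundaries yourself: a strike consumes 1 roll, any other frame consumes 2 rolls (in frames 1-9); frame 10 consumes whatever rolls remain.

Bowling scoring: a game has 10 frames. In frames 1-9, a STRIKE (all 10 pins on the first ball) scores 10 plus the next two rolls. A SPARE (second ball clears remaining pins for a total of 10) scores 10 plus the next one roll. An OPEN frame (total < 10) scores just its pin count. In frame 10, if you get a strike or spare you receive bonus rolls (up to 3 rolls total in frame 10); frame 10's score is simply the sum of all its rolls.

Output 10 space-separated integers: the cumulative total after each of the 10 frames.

Frame 1: STRIKE. 10 + next two rolls (1+9) = 20. Cumulative: 20
Frame 2: SPARE (1+9=10). 10 + next roll (3) = 13. Cumulative: 33
Frame 3: SPARE (3+7=10). 10 + next roll (6) = 16. Cumulative: 49
Frame 4: OPEN (6+2=8). Cumulative: 57
Frame 5: STRIKE. 10 + next two rolls (3+2) = 15. Cumulative: 72
Frame 6: OPEN (3+2=5). Cumulative: 77
Frame 7: SPARE (0+10=10). 10 + next roll (9) = 19. Cumulative: 96
Frame 8: OPEN (9+0=9). Cumulative: 105
Frame 9: OPEN (2+2=4). Cumulative: 109
Frame 10: STRIKE. Sum of all frame-10 rolls (10+10+7) = 27. Cumulative: 136

Answer: 20 33 49 57 72 77 96 105 109 136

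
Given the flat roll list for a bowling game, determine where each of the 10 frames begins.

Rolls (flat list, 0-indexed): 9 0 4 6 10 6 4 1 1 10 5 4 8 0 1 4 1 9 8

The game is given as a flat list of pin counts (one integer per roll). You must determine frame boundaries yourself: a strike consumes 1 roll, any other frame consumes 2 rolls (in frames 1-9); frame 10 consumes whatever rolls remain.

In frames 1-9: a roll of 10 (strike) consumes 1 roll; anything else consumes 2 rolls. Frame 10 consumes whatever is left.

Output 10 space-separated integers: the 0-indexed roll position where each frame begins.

Answer: 0 2 4 5 7 9 10 12 14 16

Derivation:
Frame 1 starts at roll index 0: rolls=9,0 (sum=9), consumes 2 rolls
Frame 2 starts at roll index 2: rolls=4,6 (sum=10), consumes 2 rolls
Frame 3 starts at roll index 4: roll=10 (strike), consumes 1 roll
Frame 4 starts at roll index 5: rolls=6,4 (sum=10), consumes 2 rolls
Frame 5 starts at roll index 7: rolls=1,1 (sum=2), consumes 2 rolls
Frame 6 starts at roll index 9: roll=10 (strike), consumes 1 roll
Frame 7 starts at roll index 10: rolls=5,4 (sum=9), consumes 2 rolls
Frame 8 starts at roll index 12: rolls=8,0 (sum=8), consumes 2 rolls
Frame 9 starts at roll index 14: rolls=1,4 (sum=5), consumes 2 rolls
Frame 10 starts at roll index 16: 3 remaining rolls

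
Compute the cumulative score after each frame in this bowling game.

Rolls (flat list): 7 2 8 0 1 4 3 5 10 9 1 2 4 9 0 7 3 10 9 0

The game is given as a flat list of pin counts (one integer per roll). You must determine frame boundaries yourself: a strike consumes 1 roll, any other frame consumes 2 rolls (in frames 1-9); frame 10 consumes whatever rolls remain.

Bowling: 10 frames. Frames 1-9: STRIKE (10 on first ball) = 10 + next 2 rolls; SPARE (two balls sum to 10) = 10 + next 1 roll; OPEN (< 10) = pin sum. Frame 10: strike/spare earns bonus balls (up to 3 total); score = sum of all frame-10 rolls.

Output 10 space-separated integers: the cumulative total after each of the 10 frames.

Answer: 9 17 22 30 50 62 68 77 97 116

Derivation:
Frame 1: OPEN (7+2=9). Cumulative: 9
Frame 2: OPEN (8+0=8). Cumulative: 17
Frame 3: OPEN (1+4=5). Cumulative: 22
Frame 4: OPEN (3+5=8). Cumulative: 30
Frame 5: STRIKE. 10 + next two rolls (9+1) = 20. Cumulative: 50
Frame 6: SPARE (9+1=10). 10 + next roll (2) = 12. Cumulative: 62
Frame 7: OPEN (2+4=6). Cumulative: 68
Frame 8: OPEN (9+0=9). Cumulative: 77
Frame 9: SPARE (7+3=10). 10 + next roll (10) = 20. Cumulative: 97
Frame 10: STRIKE. Sum of all frame-10 rolls (10+9+0) = 19. Cumulative: 116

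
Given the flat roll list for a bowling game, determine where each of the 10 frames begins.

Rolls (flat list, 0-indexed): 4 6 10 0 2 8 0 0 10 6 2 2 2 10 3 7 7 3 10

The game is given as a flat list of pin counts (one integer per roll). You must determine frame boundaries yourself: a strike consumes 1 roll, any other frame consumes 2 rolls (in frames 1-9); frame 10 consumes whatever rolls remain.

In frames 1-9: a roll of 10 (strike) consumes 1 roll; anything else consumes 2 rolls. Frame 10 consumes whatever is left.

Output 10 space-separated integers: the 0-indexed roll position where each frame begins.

Answer: 0 2 3 5 7 9 11 13 14 16

Derivation:
Frame 1 starts at roll index 0: rolls=4,6 (sum=10), consumes 2 rolls
Frame 2 starts at roll index 2: roll=10 (strike), consumes 1 roll
Frame 3 starts at roll index 3: rolls=0,2 (sum=2), consumes 2 rolls
Frame 4 starts at roll index 5: rolls=8,0 (sum=8), consumes 2 rolls
Frame 5 starts at roll index 7: rolls=0,10 (sum=10), consumes 2 rolls
Frame 6 starts at roll index 9: rolls=6,2 (sum=8), consumes 2 rolls
Frame 7 starts at roll index 11: rolls=2,2 (sum=4), consumes 2 rolls
Frame 8 starts at roll index 13: roll=10 (strike), consumes 1 roll
Frame 9 starts at roll index 14: rolls=3,7 (sum=10), consumes 2 rolls
Frame 10 starts at roll index 16: 3 remaining rolls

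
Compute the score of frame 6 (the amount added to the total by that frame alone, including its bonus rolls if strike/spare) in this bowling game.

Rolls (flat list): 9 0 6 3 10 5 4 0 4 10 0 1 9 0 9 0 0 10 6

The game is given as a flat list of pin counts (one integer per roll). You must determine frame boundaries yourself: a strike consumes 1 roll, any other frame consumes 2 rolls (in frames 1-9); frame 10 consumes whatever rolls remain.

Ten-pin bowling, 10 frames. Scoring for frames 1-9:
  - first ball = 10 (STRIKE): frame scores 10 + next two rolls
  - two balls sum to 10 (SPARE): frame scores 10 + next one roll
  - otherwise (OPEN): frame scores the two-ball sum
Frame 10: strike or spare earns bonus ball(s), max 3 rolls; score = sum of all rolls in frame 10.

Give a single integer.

Frame 1: OPEN (9+0=9). Cumulative: 9
Frame 2: OPEN (6+3=9). Cumulative: 18
Frame 3: STRIKE. 10 + next two rolls (5+4) = 19. Cumulative: 37
Frame 4: OPEN (5+4=9). Cumulative: 46
Frame 5: OPEN (0+4=4). Cumulative: 50
Frame 6: STRIKE. 10 + next two rolls (0+1) = 11. Cumulative: 61
Frame 7: OPEN (0+1=1). Cumulative: 62
Frame 8: OPEN (9+0=9). Cumulative: 71

Answer: 11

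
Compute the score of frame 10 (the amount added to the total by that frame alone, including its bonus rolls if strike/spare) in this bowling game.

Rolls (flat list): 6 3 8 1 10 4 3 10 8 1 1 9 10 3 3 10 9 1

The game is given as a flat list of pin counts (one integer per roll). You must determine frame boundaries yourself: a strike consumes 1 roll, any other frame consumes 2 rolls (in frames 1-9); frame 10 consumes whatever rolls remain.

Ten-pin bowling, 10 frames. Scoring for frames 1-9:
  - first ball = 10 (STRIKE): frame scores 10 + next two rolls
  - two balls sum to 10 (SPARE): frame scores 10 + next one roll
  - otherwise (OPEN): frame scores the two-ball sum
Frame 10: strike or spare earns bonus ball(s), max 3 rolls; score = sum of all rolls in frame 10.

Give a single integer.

Answer: 20

Derivation:
Frame 1: OPEN (6+3=9). Cumulative: 9
Frame 2: OPEN (8+1=9). Cumulative: 18
Frame 3: STRIKE. 10 + next two rolls (4+3) = 17. Cumulative: 35
Frame 4: OPEN (4+3=7). Cumulative: 42
Frame 5: STRIKE. 10 + next two rolls (8+1) = 19. Cumulative: 61
Frame 6: OPEN (8+1=9). Cumulative: 70
Frame 7: SPARE (1+9=10). 10 + next roll (10) = 20. Cumulative: 90
Frame 8: STRIKE. 10 + next two rolls (3+3) = 16. Cumulative: 106
Frame 9: OPEN (3+3=6). Cumulative: 112
Frame 10: STRIKE. Sum of all frame-10 rolls (10+9+1) = 20. Cumulative: 132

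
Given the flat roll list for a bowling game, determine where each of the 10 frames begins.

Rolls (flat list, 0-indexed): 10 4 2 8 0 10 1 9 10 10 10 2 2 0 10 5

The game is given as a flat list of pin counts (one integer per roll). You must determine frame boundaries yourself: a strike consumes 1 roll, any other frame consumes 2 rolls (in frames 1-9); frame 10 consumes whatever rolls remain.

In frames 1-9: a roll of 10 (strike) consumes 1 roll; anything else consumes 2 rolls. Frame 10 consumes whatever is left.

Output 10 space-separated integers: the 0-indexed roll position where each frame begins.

Answer: 0 1 3 5 6 8 9 10 11 13

Derivation:
Frame 1 starts at roll index 0: roll=10 (strike), consumes 1 roll
Frame 2 starts at roll index 1: rolls=4,2 (sum=6), consumes 2 rolls
Frame 3 starts at roll index 3: rolls=8,0 (sum=8), consumes 2 rolls
Frame 4 starts at roll index 5: roll=10 (strike), consumes 1 roll
Frame 5 starts at roll index 6: rolls=1,9 (sum=10), consumes 2 rolls
Frame 6 starts at roll index 8: roll=10 (strike), consumes 1 roll
Frame 7 starts at roll index 9: roll=10 (strike), consumes 1 roll
Frame 8 starts at roll index 10: roll=10 (strike), consumes 1 roll
Frame 9 starts at roll index 11: rolls=2,2 (sum=4), consumes 2 rolls
Frame 10 starts at roll index 13: 3 remaining rolls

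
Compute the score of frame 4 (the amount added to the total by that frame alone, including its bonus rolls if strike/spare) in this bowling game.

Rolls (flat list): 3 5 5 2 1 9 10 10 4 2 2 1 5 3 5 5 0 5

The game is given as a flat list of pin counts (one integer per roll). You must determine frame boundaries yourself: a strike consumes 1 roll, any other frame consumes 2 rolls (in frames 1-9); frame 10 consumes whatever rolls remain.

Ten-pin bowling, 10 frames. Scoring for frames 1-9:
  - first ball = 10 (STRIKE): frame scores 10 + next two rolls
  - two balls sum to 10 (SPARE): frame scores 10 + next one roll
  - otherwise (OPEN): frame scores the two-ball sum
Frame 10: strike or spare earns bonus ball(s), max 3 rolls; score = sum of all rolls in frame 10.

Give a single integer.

Frame 1: OPEN (3+5=8). Cumulative: 8
Frame 2: OPEN (5+2=7). Cumulative: 15
Frame 3: SPARE (1+9=10). 10 + next roll (10) = 20. Cumulative: 35
Frame 4: STRIKE. 10 + next two rolls (10+4) = 24. Cumulative: 59
Frame 5: STRIKE. 10 + next two rolls (4+2) = 16. Cumulative: 75
Frame 6: OPEN (4+2=6). Cumulative: 81

Answer: 24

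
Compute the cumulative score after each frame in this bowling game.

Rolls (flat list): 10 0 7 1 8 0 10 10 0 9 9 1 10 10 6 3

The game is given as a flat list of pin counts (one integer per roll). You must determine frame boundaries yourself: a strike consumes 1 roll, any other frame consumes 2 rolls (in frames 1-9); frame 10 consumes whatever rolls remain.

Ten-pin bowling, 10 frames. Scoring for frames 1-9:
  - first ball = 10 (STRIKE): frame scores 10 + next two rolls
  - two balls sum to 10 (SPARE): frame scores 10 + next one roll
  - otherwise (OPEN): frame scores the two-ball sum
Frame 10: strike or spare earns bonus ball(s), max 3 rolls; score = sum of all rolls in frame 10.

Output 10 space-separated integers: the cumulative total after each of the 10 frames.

Answer: 17 24 33 53 72 81 101 127 146 155

Derivation:
Frame 1: STRIKE. 10 + next two rolls (0+7) = 17. Cumulative: 17
Frame 2: OPEN (0+7=7). Cumulative: 24
Frame 3: OPEN (1+8=9). Cumulative: 33
Frame 4: SPARE (0+10=10). 10 + next roll (10) = 20. Cumulative: 53
Frame 5: STRIKE. 10 + next two rolls (0+9) = 19. Cumulative: 72
Frame 6: OPEN (0+9=9). Cumulative: 81
Frame 7: SPARE (9+1=10). 10 + next roll (10) = 20. Cumulative: 101
Frame 8: STRIKE. 10 + next two rolls (10+6) = 26. Cumulative: 127
Frame 9: STRIKE. 10 + next two rolls (6+3) = 19. Cumulative: 146
Frame 10: OPEN. Sum of all frame-10 rolls (6+3) = 9. Cumulative: 155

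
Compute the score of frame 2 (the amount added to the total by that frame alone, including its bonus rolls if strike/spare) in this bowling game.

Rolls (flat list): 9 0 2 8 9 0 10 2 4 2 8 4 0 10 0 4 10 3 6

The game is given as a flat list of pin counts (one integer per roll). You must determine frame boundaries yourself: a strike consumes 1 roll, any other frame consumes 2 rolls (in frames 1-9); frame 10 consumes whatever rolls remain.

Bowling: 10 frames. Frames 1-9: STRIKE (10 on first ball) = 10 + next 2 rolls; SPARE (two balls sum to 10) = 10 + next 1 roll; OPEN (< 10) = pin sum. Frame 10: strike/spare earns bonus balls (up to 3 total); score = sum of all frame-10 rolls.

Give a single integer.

Frame 1: OPEN (9+0=9). Cumulative: 9
Frame 2: SPARE (2+8=10). 10 + next roll (9) = 19. Cumulative: 28
Frame 3: OPEN (9+0=9). Cumulative: 37
Frame 4: STRIKE. 10 + next two rolls (2+4) = 16. Cumulative: 53

Answer: 19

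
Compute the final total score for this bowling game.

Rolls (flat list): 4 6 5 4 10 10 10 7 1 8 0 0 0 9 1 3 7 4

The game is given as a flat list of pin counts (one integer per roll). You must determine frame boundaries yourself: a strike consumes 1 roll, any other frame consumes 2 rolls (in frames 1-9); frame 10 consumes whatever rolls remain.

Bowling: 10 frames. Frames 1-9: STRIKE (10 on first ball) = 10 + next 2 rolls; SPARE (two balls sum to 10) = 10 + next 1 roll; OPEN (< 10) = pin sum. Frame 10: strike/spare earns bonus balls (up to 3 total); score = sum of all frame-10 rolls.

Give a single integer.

Answer: 142

Derivation:
Frame 1: SPARE (4+6=10). 10 + next roll (5) = 15. Cumulative: 15
Frame 2: OPEN (5+4=9). Cumulative: 24
Frame 3: STRIKE. 10 + next two rolls (10+10) = 30. Cumulative: 54
Frame 4: STRIKE. 10 + next two rolls (10+7) = 27. Cumulative: 81
Frame 5: STRIKE. 10 + next two rolls (7+1) = 18. Cumulative: 99
Frame 6: OPEN (7+1=8). Cumulative: 107
Frame 7: OPEN (8+0=8). Cumulative: 115
Frame 8: OPEN (0+0=0). Cumulative: 115
Frame 9: SPARE (9+1=10). 10 + next roll (3) = 13. Cumulative: 128
Frame 10: SPARE. Sum of all frame-10 rolls (3+7+4) = 14. Cumulative: 142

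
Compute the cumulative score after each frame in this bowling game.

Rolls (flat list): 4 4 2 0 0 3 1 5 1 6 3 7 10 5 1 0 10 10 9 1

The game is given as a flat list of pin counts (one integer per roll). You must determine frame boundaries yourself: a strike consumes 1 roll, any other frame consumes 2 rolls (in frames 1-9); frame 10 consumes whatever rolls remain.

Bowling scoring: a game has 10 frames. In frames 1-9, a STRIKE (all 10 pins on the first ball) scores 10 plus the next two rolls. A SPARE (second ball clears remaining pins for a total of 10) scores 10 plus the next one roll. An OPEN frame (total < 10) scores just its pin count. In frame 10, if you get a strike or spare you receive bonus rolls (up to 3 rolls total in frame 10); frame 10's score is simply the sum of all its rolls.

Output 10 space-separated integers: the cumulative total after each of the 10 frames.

Frame 1: OPEN (4+4=8). Cumulative: 8
Frame 2: OPEN (2+0=2). Cumulative: 10
Frame 3: OPEN (0+3=3). Cumulative: 13
Frame 4: OPEN (1+5=6). Cumulative: 19
Frame 5: OPEN (1+6=7). Cumulative: 26
Frame 6: SPARE (3+7=10). 10 + next roll (10) = 20. Cumulative: 46
Frame 7: STRIKE. 10 + next two rolls (5+1) = 16. Cumulative: 62
Frame 8: OPEN (5+1=6). Cumulative: 68
Frame 9: SPARE (0+10=10). 10 + next roll (10) = 20. Cumulative: 88
Frame 10: STRIKE. Sum of all frame-10 rolls (10+9+1) = 20. Cumulative: 108

Answer: 8 10 13 19 26 46 62 68 88 108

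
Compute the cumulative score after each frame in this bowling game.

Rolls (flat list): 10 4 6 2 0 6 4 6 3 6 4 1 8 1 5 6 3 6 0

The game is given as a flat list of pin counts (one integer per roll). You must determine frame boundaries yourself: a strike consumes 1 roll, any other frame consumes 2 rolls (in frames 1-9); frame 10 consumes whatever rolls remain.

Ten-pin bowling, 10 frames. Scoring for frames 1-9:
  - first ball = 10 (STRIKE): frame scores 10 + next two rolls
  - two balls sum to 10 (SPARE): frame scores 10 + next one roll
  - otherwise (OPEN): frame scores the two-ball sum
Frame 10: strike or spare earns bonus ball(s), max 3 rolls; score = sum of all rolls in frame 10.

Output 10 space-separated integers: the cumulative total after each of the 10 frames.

Frame 1: STRIKE. 10 + next two rolls (4+6) = 20. Cumulative: 20
Frame 2: SPARE (4+6=10). 10 + next roll (2) = 12. Cumulative: 32
Frame 3: OPEN (2+0=2). Cumulative: 34
Frame 4: SPARE (6+4=10). 10 + next roll (6) = 16. Cumulative: 50
Frame 5: OPEN (6+3=9). Cumulative: 59
Frame 6: SPARE (6+4=10). 10 + next roll (1) = 11. Cumulative: 70
Frame 7: OPEN (1+8=9). Cumulative: 79
Frame 8: OPEN (1+5=6). Cumulative: 85
Frame 9: OPEN (6+3=9). Cumulative: 94
Frame 10: OPEN. Sum of all frame-10 rolls (6+0) = 6. Cumulative: 100

Answer: 20 32 34 50 59 70 79 85 94 100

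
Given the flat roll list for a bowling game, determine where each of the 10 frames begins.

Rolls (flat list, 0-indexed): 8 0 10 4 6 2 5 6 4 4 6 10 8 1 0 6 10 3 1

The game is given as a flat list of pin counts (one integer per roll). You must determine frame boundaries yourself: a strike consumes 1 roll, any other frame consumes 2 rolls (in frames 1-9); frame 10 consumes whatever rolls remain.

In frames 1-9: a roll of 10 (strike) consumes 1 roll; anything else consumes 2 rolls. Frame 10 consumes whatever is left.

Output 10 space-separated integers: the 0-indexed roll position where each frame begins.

Answer: 0 2 3 5 7 9 11 12 14 16

Derivation:
Frame 1 starts at roll index 0: rolls=8,0 (sum=8), consumes 2 rolls
Frame 2 starts at roll index 2: roll=10 (strike), consumes 1 roll
Frame 3 starts at roll index 3: rolls=4,6 (sum=10), consumes 2 rolls
Frame 4 starts at roll index 5: rolls=2,5 (sum=7), consumes 2 rolls
Frame 5 starts at roll index 7: rolls=6,4 (sum=10), consumes 2 rolls
Frame 6 starts at roll index 9: rolls=4,6 (sum=10), consumes 2 rolls
Frame 7 starts at roll index 11: roll=10 (strike), consumes 1 roll
Frame 8 starts at roll index 12: rolls=8,1 (sum=9), consumes 2 rolls
Frame 9 starts at roll index 14: rolls=0,6 (sum=6), consumes 2 rolls
Frame 10 starts at roll index 16: 3 remaining rolls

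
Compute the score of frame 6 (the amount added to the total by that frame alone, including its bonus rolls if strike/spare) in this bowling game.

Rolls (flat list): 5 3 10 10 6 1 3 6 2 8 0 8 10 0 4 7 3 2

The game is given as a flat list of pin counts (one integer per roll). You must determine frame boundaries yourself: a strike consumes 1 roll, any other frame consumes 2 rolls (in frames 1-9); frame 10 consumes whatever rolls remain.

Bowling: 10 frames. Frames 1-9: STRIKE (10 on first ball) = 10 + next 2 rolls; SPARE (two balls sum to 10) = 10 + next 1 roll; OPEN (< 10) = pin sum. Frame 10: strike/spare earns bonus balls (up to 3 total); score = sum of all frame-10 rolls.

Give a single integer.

Answer: 10

Derivation:
Frame 1: OPEN (5+3=8). Cumulative: 8
Frame 2: STRIKE. 10 + next two rolls (10+6) = 26. Cumulative: 34
Frame 3: STRIKE. 10 + next two rolls (6+1) = 17. Cumulative: 51
Frame 4: OPEN (6+1=7). Cumulative: 58
Frame 5: OPEN (3+6=9). Cumulative: 67
Frame 6: SPARE (2+8=10). 10 + next roll (0) = 10. Cumulative: 77
Frame 7: OPEN (0+8=8). Cumulative: 85
Frame 8: STRIKE. 10 + next two rolls (0+4) = 14. Cumulative: 99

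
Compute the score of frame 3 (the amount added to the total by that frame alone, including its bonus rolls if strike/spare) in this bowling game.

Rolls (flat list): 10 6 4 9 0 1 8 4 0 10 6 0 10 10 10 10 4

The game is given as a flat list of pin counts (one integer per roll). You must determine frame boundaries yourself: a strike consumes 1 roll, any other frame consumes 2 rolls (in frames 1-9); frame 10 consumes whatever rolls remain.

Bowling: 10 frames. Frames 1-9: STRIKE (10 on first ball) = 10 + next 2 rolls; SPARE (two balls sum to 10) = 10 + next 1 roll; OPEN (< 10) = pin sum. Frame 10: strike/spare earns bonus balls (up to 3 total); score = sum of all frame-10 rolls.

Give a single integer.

Frame 1: STRIKE. 10 + next two rolls (6+4) = 20. Cumulative: 20
Frame 2: SPARE (6+4=10). 10 + next roll (9) = 19. Cumulative: 39
Frame 3: OPEN (9+0=9). Cumulative: 48
Frame 4: OPEN (1+8=9). Cumulative: 57
Frame 5: OPEN (4+0=4). Cumulative: 61

Answer: 9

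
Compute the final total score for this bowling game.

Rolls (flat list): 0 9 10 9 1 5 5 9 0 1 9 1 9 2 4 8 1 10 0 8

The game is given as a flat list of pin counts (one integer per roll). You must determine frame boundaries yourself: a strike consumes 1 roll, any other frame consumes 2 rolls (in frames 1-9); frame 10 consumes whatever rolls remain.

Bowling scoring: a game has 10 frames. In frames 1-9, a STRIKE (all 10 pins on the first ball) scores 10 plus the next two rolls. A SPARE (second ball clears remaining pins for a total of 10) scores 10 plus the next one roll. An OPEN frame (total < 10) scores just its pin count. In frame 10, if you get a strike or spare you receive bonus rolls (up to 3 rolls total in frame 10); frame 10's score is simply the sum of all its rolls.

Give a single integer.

Frame 1: OPEN (0+9=9). Cumulative: 9
Frame 2: STRIKE. 10 + next two rolls (9+1) = 20. Cumulative: 29
Frame 3: SPARE (9+1=10). 10 + next roll (5) = 15. Cumulative: 44
Frame 4: SPARE (5+5=10). 10 + next roll (9) = 19. Cumulative: 63
Frame 5: OPEN (9+0=9). Cumulative: 72
Frame 6: SPARE (1+9=10). 10 + next roll (1) = 11. Cumulative: 83
Frame 7: SPARE (1+9=10). 10 + next roll (2) = 12. Cumulative: 95
Frame 8: OPEN (2+4=6). Cumulative: 101
Frame 9: OPEN (8+1=9). Cumulative: 110
Frame 10: STRIKE. Sum of all frame-10 rolls (10+0+8) = 18. Cumulative: 128

Answer: 128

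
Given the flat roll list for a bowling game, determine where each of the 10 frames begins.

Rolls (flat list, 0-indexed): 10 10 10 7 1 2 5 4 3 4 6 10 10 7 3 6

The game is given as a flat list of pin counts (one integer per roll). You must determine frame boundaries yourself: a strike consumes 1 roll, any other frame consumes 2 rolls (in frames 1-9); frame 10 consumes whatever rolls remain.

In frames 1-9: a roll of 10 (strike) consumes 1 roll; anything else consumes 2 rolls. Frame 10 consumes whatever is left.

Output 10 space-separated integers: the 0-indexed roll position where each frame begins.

Answer: 0 1 2 3 5 7 9 11 12 13

Derivation:
Frame 1 starts at roll index 0: roll=10 (strike), consumes 1 roll
Frame 2 starts at roll index 1: roll=10 (strike), consumes 1 roll
Frame 3 starts at roll index 2: roll=10 (strike), consumes 1 roll
Frame 4 starts at roll index 3: rolls=7,1 (sum=8), consumes 2 rolls
Frame 5 starts at roll index 5: rolls=2,5 (sum=7), consumes 2 rolls
Frame 6 starts at roll index 7: rolls=4,3 (sum=7), consumes 2 rolls
Frame 7 starts at roll index 9: rolls=4,6 (sum=10), consumes 2 rolls
Frame 8 starts at roll index 11: roll=10 (strike), consumes 1 roll
Frame 9 starts at roll index 12: roll=10 (strike), consumes 1 roll
Frame 10 starts at roll index 13: 3 remaining rolls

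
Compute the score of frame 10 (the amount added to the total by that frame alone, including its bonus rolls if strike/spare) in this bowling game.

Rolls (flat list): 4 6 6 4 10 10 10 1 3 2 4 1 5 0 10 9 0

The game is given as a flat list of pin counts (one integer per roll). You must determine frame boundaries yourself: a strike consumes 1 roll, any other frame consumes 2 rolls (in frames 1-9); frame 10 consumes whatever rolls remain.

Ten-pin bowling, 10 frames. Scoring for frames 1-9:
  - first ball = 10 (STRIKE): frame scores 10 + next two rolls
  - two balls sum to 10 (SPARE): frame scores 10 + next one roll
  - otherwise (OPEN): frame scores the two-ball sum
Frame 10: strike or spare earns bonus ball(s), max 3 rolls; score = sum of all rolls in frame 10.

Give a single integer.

Answer: 9

Derivation:
Frame 1: SPARE (4+6=10). 10 + next roll (6) = 16. Cumulative: 16
Frame 2: SPARE (6+4=10). 10 + next roll (10) = 20. Cumulative: 36
Frame 3: STRIKE. 10 + next two rolls (10+10) = 30. Cumulative: 66
Frame 4: STRIKE. 10 + next two rolls (10+1) = 21. Cumulative: 87
Frame 5: STRIKE. 10 + next two rolls (1+3) = 14. Cumulative: 101
Frame 6: OPEN (1+3=4). Cumulative: 105
Frame 7: OPEN (2+4=6). Cumulative: 111
Frame 8: OPEN (1+5=6). Cumulative: 117
Frame 9: SPARE (0+10=10). 10 + next roll (9) = 19. Cumulative: 136
Frame 10: OPEN. Sum of all frame-10 rolls (9+0) = 9. Cumulative: 145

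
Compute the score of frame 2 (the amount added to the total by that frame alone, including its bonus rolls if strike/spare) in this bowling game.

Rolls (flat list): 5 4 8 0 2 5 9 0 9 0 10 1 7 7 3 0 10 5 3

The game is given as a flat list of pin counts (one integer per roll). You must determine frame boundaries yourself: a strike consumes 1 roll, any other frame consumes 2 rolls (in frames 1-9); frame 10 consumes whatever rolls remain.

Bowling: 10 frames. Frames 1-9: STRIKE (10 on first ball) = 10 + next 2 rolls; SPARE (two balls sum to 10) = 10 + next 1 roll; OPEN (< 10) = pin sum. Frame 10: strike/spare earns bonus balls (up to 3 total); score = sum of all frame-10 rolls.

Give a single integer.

Answer: 8

Derivation:
Frame 1: OPEN (5+4=9). Cumulative: 9
Frame 2: OPEN (8+0=8). Cumulative: 17
Frame 3: OPEN (2+5=7). Cumulative: 24
Frame 4: OPEN (9+0=9). Cumulative: 33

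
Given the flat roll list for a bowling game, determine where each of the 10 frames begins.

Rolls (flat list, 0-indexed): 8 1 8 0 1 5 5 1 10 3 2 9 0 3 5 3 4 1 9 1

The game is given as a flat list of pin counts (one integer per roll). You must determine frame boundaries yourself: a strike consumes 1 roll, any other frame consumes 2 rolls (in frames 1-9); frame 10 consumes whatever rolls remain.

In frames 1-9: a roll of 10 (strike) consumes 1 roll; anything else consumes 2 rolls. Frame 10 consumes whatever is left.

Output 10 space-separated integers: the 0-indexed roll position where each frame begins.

Answer: 0 2 4 6 8 9 11 13 15 17

Derivation:
Frame 1 starts at roll index 0: rolls=8,1 (sum=9), consumes 2 rolls
Frame 2 starts at roll index 2: rolls=8,0 (sum=8), consumes 2 rolls
Frame 3 starts at roll index 4: rolls=1,5 (sum=6), consumes 2 rolls
Frame 4 starts at roll index 6: rolls=5,1 (sum=6), consumes 2 rolls
Frame 5 starts at roll index 8: roll=10 (strike), consumes 1 roll
Frame 6 starts at roll index 9: rolls=3,2 (sum=5), consumes 2 rolls
Frame 7 starts at roll index 11: rolls=9,0 (sum=9), consumes 2 rolls
Frame 8 starts at roll index 13: rolls=3,5 (sum=8), consumes 2 rolls
Frame 9 starts at roll index 15: rolls=3,4 (sum=7), consumes 2 rolls
Frame 10 starts at roll index 17: 3 remaining rolls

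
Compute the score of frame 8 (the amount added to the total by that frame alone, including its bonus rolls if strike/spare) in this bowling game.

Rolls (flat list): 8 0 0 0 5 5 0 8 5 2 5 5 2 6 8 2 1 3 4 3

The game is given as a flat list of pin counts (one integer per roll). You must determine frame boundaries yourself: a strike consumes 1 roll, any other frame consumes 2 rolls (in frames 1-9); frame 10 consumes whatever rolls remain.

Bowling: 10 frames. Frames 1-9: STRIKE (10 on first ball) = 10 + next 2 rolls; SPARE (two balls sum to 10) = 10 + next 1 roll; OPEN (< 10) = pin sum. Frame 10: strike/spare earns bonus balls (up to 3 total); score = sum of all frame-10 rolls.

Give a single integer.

Answer: 11

Derivation:
Frame 1: OPEN (8+0=8). Cumulative: 8
Frame 2: OPEN (0+0=0). Cumulative: 8
Frame 3: SPARE (5+5=10). 10 + next roll (0) = 10. Cumulative: 18
Frame 4: OPEN (0+8=8). Cumulative: 26
Frame 5: OPEN (5+2=7). Cumulative: 33
Frame 6: SPARE (5+5=10). 10 + next roll (2) = 12. Cumulative: 45
Frame 7: OPEN (2+6=8). Cumulative: 53
Frame 8: SPARE (8+2=10). 10 + next roll (1) = 11. Cumulative: 64
Frame 9: OPEN (1+3=4). Cumulative: 68
Frame 10: OPEN. Sum of all frame-10 rolls (4+3) = 7. Cumulative: 75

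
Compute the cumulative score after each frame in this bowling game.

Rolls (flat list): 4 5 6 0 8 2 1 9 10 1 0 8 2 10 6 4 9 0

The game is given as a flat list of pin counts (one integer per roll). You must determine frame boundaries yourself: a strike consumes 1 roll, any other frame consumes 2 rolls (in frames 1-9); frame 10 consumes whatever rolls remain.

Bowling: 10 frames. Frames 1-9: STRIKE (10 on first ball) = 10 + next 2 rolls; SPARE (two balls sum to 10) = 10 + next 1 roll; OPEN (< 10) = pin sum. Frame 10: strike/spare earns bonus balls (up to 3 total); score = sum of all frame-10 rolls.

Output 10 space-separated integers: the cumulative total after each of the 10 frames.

Frame 1: OPEN (4+5=9). Cumulative: 9
Frame 2: OPEN (6+0=6). Cumulative: 15
Frame 3: SPARE (8+2=10). 10 + next roll (1) = 11. Cumulative: 26
Frame 4: SPARE (1+9=10). 10 + next roll (10) = 20. Cumulative: 46
Frame 5: STRIKE. 10 + next two rolls (1+0) = 11. Cumulative: 57
Frame 6: OPEN (1+0=1). Cumulative: 58
Frame 7: SPARE (8+2=10). 10 + next roll (10) = 20. Cumulative: 78
Frame 8: STRIKE. 10 + next two rolls (6+4) = 20. Cumulative: 98
Frame 9: SPARE (6+4=10). 10 + next roll (9) = 19. Cumulative: 117
Frame 10: OPEN. Sum of all frame-10 rolls (9+0) = 9. Cumulative: 126

Answer: 9 15 26 46 57 58 78 98 117 126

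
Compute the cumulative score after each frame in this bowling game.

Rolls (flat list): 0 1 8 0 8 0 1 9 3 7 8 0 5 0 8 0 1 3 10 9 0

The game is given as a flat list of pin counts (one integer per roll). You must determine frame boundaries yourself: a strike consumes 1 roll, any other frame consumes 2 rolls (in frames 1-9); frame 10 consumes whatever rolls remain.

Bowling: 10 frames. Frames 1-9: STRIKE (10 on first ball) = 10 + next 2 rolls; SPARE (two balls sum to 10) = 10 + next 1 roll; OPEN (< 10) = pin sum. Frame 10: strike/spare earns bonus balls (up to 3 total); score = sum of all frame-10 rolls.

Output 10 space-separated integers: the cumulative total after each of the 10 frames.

Answer: 1 9 17 30 48 56 61 69 73 92

Derivation:
Frame 1: OPEN (0+1=1). Cumulative: 1
Frame 2: OPEN (8+0=8). Cumulative: 9
Frame 3: OPEN (8+0=8). Cumulative: 17
Frame 4: SPARE (1+9=10). 10 + next roll (3) = 13. Cumulative: 30
Frame 5: SPARE (3+7=10). 10 + next roll (8) = 18. Cumulative: 48
Frame 6: OPEN (8+0=8). Cumulative: 56
Frame 7: OPEN (5+0=5). Cumulative: 61
Frame 8: OPEN (8+0=8). Cumulative: 69
Frame 9: OPEN (1+3=4). Cumulative: 73
Frame 10: STRIKE. Sum of all frame-10 rolls (10+9+0) = 19. Cumulative: 92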